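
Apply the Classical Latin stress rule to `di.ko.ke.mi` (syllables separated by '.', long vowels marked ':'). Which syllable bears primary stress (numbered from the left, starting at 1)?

2

Classical Latin: stress the penult if heavy (long vowel or closed), else the antepenult.
Weights: 2 ko L, 3 ke L, 4 mi L.
The penult (syllable 3, ke) is light, so stress falls on the antepenult (syllable 2, ko).
Stress on syllable 2: di.ˈko.ke.mi.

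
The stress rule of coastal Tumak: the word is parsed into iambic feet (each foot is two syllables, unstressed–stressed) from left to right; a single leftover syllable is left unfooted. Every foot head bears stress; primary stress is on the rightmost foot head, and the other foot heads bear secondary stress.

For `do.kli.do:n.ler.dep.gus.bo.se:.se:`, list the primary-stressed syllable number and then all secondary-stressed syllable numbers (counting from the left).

primary 8, secondary 2, 4, 6

Parse left to right into iambic (σˈσ) feet: (do.ˈkli) (do:n.ˈler) (dep.ˈgus) (bo.ˈse:) se:. Syllable 9 is left unfooted.
Foot heads (stressed positions): 2, 4, 6, 8.
End Rule Rightmost: primary stress on the rightmost head = syllable 8.
Secondary stress on 2, 4, 6: do.ˌkli.do:n.ˌler.dep.ˌgus.bo.ˈse:.se:.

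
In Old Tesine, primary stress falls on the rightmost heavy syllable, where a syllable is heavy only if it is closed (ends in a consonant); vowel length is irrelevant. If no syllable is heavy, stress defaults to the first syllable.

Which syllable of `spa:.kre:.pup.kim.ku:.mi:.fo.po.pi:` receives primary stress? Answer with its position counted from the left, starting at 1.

Weights: 1 spa: L, 2 kre: L, 3 pup H, 4 kim H, 5 ku: L, 6 mi: L, 7 fo L, 8 po L, 9 pi: L.
Heavy syllables in the domain: 3, 4. The rightmost is syllable 4 (kim).
Primary stress: syllable 4 → spa:.kre:.pup.ˈkim.ku:.mi:.fo.po.pi:.

4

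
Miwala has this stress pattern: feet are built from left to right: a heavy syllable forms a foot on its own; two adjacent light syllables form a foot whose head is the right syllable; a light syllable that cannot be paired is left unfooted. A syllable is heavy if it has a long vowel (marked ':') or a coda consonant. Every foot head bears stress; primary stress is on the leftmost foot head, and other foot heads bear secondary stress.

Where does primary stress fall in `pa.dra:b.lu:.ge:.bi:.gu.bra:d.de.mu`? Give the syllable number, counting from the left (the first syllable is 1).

Weights: 1 pa L, 2 dra:b H, 3 lu: H, 4 ge: H, 5 bi: H, 6 gu L, 7 bra:d H, 8 de L, 9 mu L.
Parse left to right (heavy = foot alone; LL = one foot; stranded L unfooted): pa (ˈdra:b) (ˈlu:) (ˈge:) (ˈbi:) gu (ˈbra:d) (de.ˈmu).
Foot heads: 2, 3, 4, 5, 7, 9.
Primary stress on the leftmost head = syllable 2.
Primary stress: syllable 2 → pa.ˈdra:b.lu:.ge:.bi:.gu.bra:d.de.mu.

2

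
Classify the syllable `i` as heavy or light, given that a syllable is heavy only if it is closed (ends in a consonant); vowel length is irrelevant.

light

`i`: short vowel, open (no coda). Open (no coda) → light.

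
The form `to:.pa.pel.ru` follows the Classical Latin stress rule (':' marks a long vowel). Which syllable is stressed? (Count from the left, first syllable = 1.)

3

Classical Latin: stress the penult if heavy (long vowel or closed), else the antepenult.
Weights: 2 pa L, 3 pel H, 4 ru L.
The penult (syllable 3, pel) is heavy, so it takes stress.
Stress on syllable 3: to:.pa.ˈpel.ru.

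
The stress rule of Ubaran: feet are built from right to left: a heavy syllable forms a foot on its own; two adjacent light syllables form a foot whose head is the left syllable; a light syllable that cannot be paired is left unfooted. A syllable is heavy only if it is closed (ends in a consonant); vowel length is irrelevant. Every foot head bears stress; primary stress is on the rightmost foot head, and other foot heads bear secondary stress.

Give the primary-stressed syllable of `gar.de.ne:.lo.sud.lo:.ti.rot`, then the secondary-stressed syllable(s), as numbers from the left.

primary 8, secondary 1, 3, 5, 6

Weights: 1 gar H, 2 de L, 3 ne: L, 4 lo L, 5 sud H, 6 lo: L, 7 ti L, 8 rot H.
Parse right to left (heavy = foot alone; LL = one foot; stranded L unfooted): (ˈgar) de (ˈne:.lo) (ˈsud) (ˈlo:.ti) (ˈrot).
Foot heads: 1, 3, 5, 6, 8.
Primary stress on the rightmost head = syllable 8.
Secondary stress on 1, 3, 5, 6: ˌgar.de.ˌne:.lo.ˌsud.ˌlo:.ti.ˈrot.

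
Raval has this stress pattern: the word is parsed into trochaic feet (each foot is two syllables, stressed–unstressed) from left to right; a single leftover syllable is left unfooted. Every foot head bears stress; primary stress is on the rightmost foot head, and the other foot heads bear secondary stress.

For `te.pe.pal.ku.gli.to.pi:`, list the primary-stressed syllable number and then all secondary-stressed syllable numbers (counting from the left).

primary 5, secondary 1, 3

Parse left to right into trochaic (ˈσσ) feet: (ˈte.pe) (ˈpal.ku) (ˈgli.to) pi:. Syllable 7 is left unfooted.
Foot heads (stressed positions): 1, 3, 5.
End Rule Rightmost: primary stress on the rightmost head = syllable 5.
Secondary stress on 1, 3: ˌte.pe.ˌpal.ku.ˈgli.to.pi:.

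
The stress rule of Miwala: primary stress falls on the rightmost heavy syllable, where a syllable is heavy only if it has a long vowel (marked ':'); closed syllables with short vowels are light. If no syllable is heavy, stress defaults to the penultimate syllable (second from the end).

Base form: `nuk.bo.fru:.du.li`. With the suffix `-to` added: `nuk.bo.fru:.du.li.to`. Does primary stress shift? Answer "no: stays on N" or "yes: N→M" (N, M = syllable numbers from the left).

no: stays on 3

Base `nuk.bo.fru:.du.li` (5 syllables):
  Weights: 1 nuk L, 2 bo L, 3 fru: H, 4 du L, 5 li L.
  Heavy syllables in the domain: 3. The rightmost is syllable 3 (fru:).
  → primary stress on syllable 3.
Suffixed `nuk.bo.fru:.du.li.to` (6 syllables):
  Weights: 1 nuk L, 2 bo L, 3 fru: H, 4 du L, 5 li L, 6 to L.
  Heavy syllables in the domain: 3. The rightmost is syllable 3 (fru:).
  → primary stress on syllable 3.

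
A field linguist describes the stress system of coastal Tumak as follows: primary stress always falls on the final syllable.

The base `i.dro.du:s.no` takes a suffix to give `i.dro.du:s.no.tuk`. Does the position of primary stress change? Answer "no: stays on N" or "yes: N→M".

Base `i.dro.du:s.no` (4 syllables):
  The word has 4 syllables; the final syllable is syllable 4 (no).
  → primary stress on syllable 4.
Suffixed `i.dro.du:s.no.tuk` (5 syllables):
  The word has 5 syllables; the final syllable is syllable 5 (tuk).
  → primary stress on syllable 5.

yes: 4→5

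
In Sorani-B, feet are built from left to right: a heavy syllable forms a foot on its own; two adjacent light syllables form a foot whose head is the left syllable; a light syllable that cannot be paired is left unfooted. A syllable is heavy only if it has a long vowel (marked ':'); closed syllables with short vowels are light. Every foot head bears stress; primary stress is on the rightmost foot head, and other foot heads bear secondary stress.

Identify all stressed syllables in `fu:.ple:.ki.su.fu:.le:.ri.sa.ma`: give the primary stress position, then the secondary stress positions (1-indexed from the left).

primary 7, secondary 1, 2, 3, 5, 6

Weights: 1 fu: H, 2 ple: H, 3 ki L, 4 su L, 5 fu: H, 6 le: H, 7 ri L, 8 sa L, 9 ma L.
Parse left to right (heavy = foot alone; LL = one foot; stranded L unfooted): (ˈfu:) (ˈple:) (ˈki.su) (ˈfu:) (ˈle:) (ˈri.sa) ma.
Foot heads: 1, 2, 3, 5, 6, 7.
Primary stress on the rightmost head = syllable 7.
Secondary stress on 1, 2, 3, 5, 6: ˌfu:.ˌple:.ˌki.su.ˌfu:.ˌle:.ˈri.sa.ma.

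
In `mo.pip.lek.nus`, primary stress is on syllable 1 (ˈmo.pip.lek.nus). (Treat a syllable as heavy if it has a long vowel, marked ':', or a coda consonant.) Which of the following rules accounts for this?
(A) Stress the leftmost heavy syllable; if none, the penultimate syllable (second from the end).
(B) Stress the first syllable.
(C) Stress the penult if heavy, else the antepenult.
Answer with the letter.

B

Rule A → syllable 2 (observed: 1).
Rule B → syllable 1 ✓.
Rule C → syllable 3 (observed: 1).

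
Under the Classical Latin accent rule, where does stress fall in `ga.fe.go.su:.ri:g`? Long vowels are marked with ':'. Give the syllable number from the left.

4

Classical Latin: stress the penult if heavy (long vowel or closed), else the antepenult.
Weights: 3 go L, 4 su: H, 5 ri:g H.
The penult (syllable 4, su:) is heavy, so it takes stress.
Stress on syllable 4: ga.fe.go.ˈsu:.ri:g.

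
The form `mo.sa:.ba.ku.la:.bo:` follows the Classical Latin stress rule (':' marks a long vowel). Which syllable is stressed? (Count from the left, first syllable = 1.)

5

Classical Latin: stress the penult if heavy (long vowel or closed), else the antepenult.
Weights: 4 ku L, 5 la: H, 6 bo: H.
The penult (syllable 5, la:) is heavy, so it takes stress.
Stress on syllable 5: mo.sa:.ba.ku.ˈla:.bo:.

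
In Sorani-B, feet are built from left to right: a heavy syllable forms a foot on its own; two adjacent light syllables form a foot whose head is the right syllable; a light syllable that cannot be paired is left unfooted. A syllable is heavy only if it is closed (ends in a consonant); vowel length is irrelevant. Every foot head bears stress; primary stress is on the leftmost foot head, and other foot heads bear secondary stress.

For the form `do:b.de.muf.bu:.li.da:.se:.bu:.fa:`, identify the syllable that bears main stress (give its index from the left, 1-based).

Weights: 1 do:b H, 2 de L, 3 muf H, 4 bu: L, 5 li L, 6 da: L, 7 se: L, 8 bu: L, 9 fa: L.
Parse left to right (heavy = foot alone; LL = one foot; stranded L unfooted): (ˈdo:b) de (ˈmuf) (bu:.ˈli) (da:.ˈse:) (bu:.ˈfa:).
Foot heads: 1, 3, 5, 7, 9.
Primary stress on the leftmost head = syllable 1.
Primary stress: syllable 1 → ˈdo:b.de.muf.bu:.li.da:.se:.bu:.fa:.

1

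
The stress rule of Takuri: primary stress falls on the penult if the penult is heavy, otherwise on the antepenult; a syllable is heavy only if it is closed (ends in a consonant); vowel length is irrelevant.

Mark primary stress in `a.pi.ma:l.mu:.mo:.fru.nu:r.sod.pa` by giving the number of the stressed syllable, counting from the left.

Weights: 7 nu:r H, 8 sod H, 9 pa L.
The penult (syllable 8, sod) is heavy, so it takes stress.
Primary stress: syllable 8 → a.pi.ma:l.mu:.mo:.fru.nu:r.ˈsod.pa.

8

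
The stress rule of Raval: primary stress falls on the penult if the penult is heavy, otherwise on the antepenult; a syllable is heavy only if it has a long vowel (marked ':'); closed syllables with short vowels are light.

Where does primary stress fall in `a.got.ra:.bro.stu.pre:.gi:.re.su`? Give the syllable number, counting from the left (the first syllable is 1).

Weights: 7 gi: H, 8 re L, 9 su L.
The penult (syllable 8, re) is light, so stress falls on the antepenult (syllable 7, gi:).
Primary stress: syllable 7 → a.got.ra:.bro.stu.pre:.ˈgi:.re.su.

7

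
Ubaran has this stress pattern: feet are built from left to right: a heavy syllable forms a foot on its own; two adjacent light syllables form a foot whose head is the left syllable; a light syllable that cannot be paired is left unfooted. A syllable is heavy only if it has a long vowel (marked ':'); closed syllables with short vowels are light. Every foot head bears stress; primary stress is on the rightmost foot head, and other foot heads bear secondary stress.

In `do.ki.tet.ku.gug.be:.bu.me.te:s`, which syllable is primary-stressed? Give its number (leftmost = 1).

Weights: 1 do L, 2 ki L, 3 tet L, 4 ku L, 5 gug L, 6 be: H, 7 bu L, 8 me L, 9 te:s H.
Parse left to right (heavy = foot alone; LL = one foot; stranded L unfooted): (ˈdo.ki) (ˈtet.ku) gug (ˈbe:) (ˈbu.me) (ˈte:s).
Foot heads: 1, 3, 6, 7, 9.
Primary stress on the rightmost head = syllable 9.
Primary stress: syllable 9 → do.ki.tet.ku.gug.be:.bu.me.ˈte:s.

9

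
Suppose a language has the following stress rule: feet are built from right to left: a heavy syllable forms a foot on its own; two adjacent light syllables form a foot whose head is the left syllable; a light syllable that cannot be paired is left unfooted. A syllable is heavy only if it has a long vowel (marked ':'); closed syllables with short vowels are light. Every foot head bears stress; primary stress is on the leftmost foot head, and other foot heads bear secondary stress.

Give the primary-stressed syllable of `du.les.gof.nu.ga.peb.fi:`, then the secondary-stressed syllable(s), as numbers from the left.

Weights: 1 du L, 2 les L, 3 gof L, 4 nu L, 5 ga L, 6 peb L, 7 fi: H.
Parse right to left (heavy = foot alone; LL = one foot; stranded L unfooted): (ˈdu.les) (ˈgof.nu) (ˈga.peb) (ˈfi:).
Foot heads: 1, 3, 5, 7.
Primary stress on the leftmost head = syllable 1.
Secondary stress on 3, 5, 7: ˈdu.les.ˌgof.nu.ˌga.peb.ˌfi:.

primary 1, secondary 3, 5, 7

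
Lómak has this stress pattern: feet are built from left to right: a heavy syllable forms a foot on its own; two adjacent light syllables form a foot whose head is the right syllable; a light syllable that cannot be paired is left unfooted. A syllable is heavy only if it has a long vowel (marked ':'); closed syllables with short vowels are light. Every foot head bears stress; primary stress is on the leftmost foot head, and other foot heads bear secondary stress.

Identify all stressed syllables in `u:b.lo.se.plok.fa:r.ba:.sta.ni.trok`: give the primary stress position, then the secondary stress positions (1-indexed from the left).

Weights: 1 u:b H, 2 lo L, 3 se L, 4 plok L, 5 fa:r H, 6 ba: H, 7 sta L, 8 ni L, 9 trok L.
Parse left to right (heavy = foot alone; LL = one foot; stranded L unfooted): (ˈu:b) (lo.ˈse) plok (ˈfa:r) (ˈba:) (sta.ˈni) trok.
Foot heads: 1, 3, 5, 6, 8.
Primary stress on the leftmost head = syllable 1.
Secondary stress on 3, 5, 6, 8: ˈu:b.lo.ˌse.plok.ˌfa:r.ˌba:.sta.ˌni.trok.

primary 1, secondary 3, 5, 6, 8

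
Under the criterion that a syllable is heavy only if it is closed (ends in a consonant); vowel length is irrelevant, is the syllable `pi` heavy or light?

light

`pi`: short vowel, open (no coda). Open (no coda) → light.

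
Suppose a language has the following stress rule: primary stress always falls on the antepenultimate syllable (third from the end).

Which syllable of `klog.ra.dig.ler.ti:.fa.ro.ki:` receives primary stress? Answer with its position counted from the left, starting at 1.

6

The word has 8 syllables; the antepenultimate syllable (third from the end) is syllable 6 (fa).
Primary stress: syllable 6 → klog.ra.dig.ler.ti:.ˈfa.ro.ki:.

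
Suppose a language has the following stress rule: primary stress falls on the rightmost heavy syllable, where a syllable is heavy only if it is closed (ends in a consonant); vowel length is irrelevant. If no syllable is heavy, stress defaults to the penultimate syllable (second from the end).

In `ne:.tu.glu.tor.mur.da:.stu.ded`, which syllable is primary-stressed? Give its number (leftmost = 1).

8

Weights: 1 ne: L, 2 tu L, 3 glu L, 4 tor H, 5 mur H, 6 da: L, 7 stu L, 8 ded H.
Heavy syllables in the domain: 4, 5, 8. The rightmost is syllable 8 (ded).
Primary stress: syllable 8 → ne:.tu.glu.tor.mur.da:.stu.ˈded.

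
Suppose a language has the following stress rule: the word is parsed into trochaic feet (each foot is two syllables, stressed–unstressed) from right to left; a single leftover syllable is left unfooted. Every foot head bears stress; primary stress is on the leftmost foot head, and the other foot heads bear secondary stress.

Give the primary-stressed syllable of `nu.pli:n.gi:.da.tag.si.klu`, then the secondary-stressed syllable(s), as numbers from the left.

Parse right to left into trochaic (ˈσσ) feet: nu (ˈpli:n.gi:) (ˈda.tag) (ˈsi.klu). Syllable 1 is left unfooted.
Foot heads (stressed positions): 2, 4, 6.
End Rule Leftmost: primary stress on the leftmost head = syllable 2.
Secondary stress on 4, 6: nu.ˈpli:n.gi:.ˌda.tag.ˌsi.klu.

primary 2, secondary 4, 6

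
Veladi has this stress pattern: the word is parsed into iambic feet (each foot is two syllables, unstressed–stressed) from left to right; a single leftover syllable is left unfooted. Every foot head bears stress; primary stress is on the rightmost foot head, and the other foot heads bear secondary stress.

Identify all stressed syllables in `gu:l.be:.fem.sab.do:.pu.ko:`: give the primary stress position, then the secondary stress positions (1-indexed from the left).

primary 6, secondary 2, 4

Parse left to right into iambic (σˈσ) feet: (gu:l.ˈbe:) (fem.ˈsab) (do:.ˈpu) ko:. Syllable 7 is left unfooted.
Foot heads (stressed positions): 2, 4, 6.
End Rule Rightmost: primary stress on the rightmost head = syllable 6.
Secondary stress on 2, 4: gu:l.ˌbe:.fem.ˌsab.do:.ˈpu.ko:.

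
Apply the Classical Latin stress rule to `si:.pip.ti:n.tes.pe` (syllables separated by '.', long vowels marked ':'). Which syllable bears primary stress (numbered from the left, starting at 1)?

Classical Latin: stress the penult if heavy (long vowel or closed), else the antepenult.
Weights: 3 ti:n H, 4 tes H, 5 pe L.
The penult (syllable 4, tes) is heavy, so it takes stress.
Stress on syllable 4: si:.pip.ti:n.ˈtes.pe.

4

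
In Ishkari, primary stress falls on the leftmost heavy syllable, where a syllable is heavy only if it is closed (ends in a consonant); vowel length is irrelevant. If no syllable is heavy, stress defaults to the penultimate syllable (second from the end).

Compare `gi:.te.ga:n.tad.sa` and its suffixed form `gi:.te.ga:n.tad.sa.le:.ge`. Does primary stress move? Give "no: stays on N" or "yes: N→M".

no: stays on 3

Base `gi:.te.ga:n.tad.sa` (5 syllables):
  Weights: 1 gi: L, 2 te L, 3 ga:n H, 4 tad H, 5 sa L.
  Heavy syllables in the domain: 3, 4. The leftmost is syllable 3 (ga:n).
  → primary stress on syllable 3.
Suffixed `gi:.te.ga:n.tad.sa.le:.ge` (7 syllables):
  Weights: 1 gi: L, 2 te L, 3 ga:n H, 4 tad H, 5 sa L, 6 le: L, 7 ge L.
  Heavy syllables in the domain: 3, 4. The leftmost is syllable 3 (ga:n).
  → primary stress on syllable 3.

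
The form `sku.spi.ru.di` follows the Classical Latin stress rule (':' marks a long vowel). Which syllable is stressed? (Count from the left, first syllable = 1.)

2

Classical Latin: stress the penult if heavy (long vowel or closed), else the antepenult.
Weights: 2 spi L, 3 ru L, 4 di L.
The penult (syllable 3, ru) is light, so stress falls on the antepenult (syllable 2, spi).
Stress on syllable 2: sku.ˈspi.ru.di.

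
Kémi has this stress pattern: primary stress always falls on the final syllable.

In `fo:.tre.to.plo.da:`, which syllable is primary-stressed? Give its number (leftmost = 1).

5

The word has 5 syllables; the final syllable is syllable 5 (da:).
Primary stress: syllable 5 → fo:.tre.to.plo.ˈda:.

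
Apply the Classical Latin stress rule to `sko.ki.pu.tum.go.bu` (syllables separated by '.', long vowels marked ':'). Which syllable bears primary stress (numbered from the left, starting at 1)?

Classical Latin: stress the penult if heavy (long vowel or closed), else the antepenult.
Weights: 4 tum H, 5 go L, 6 bu L.
The penult (syllable 5, go) is light, so stress falls on the antepenult (syllable 4, tum).
Stress on syllable 4: sko.ki.pu.ˈtum.go.bu.

4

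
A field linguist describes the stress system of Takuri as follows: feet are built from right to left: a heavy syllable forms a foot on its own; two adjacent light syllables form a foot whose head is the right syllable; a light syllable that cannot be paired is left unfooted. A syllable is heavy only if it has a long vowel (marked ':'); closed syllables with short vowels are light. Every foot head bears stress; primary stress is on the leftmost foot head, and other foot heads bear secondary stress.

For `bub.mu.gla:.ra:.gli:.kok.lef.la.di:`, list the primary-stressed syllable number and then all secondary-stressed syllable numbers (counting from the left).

Weights: 1 bub L, 2 mu L, 3 gla: H, 4 ra: H, 5 gli: H, 6 kok L, 7 lef L, 8 la L, 9 di: H.
Parse right to left (heavy = foot alone; LL = one foot; stranded L unfooted): (bub.ˈmu) (ˈgla:) (ˈra:) (ˈgli:) kok (lef.ˈla) (ˈdi:).
Foot heads: 2, 3, 4, 5, 8, 9.
Primary stress on the leftmost head = syllable 2.
Secondary stress on 3, 4, 5, 8, 9: bub.ˈmu.ˌgla:.ˌra:.ˌgli:.kok.lef.ˌla.ˌdi:.

primary 2, secondary 3, 4, 5, 8, 9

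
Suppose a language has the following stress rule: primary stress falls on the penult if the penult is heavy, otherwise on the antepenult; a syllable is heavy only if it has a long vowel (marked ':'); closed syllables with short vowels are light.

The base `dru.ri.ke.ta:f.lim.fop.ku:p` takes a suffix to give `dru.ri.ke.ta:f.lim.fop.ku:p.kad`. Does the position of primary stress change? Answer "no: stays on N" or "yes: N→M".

Base `dru.ri.ke.ta:f.lim.fop.ku:p` (7 syllables):
  Weights: 5 lim L, 6 fop L, 7 ku:p H.
  The penult (syllable 6, fop) is light, so stress falls on the antepenult (syllable 5, lim).
  → primary stress on syllable 5.
Suffixed `dru.ri.ke.ta:f.lim.fop.ku:p.kad` (8 syllables):
  Weights: 6 fop L, 7 ku:p H, 8 kad L.
  The penult (syllable 7, ku:p) is heavy, so it takes stress.
  → primary stress on syllable 7.

yes: 5→7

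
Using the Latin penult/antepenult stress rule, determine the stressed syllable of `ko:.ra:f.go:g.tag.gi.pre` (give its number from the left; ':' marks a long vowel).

4

Classical Latin: stress the penult if heavy (long vowel or closed), else the antepenult.
Weights: 4 tag H, 5 gi L, 6 pre L.
The penult (syllable 5, gi) is light, so stress falls on the antepenult (syllable 4, tag).
Stress on syllable 4: ko:.ra:f.go:g.ˈtag.gi.pre.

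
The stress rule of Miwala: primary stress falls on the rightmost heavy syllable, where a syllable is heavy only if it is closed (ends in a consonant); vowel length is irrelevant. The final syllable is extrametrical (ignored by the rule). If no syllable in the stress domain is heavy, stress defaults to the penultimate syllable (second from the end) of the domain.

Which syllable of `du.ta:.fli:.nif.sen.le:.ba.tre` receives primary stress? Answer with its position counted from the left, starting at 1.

The final syllable (8, tre) is extrametrical; the stress domain is syllables 1–7.
Weights: 1 du L, 2 ta: L, 3 fli: L, 4 nif H, 5 sen H, 6 le: L, 7 ba L.
Heavy syllables in the domain: 4, 5. The rightmost is syllable 5 (sen).
Primary stress: syllable 5 → du.ta:.fli:.nif.ˈsen.le:.ba.tre.

5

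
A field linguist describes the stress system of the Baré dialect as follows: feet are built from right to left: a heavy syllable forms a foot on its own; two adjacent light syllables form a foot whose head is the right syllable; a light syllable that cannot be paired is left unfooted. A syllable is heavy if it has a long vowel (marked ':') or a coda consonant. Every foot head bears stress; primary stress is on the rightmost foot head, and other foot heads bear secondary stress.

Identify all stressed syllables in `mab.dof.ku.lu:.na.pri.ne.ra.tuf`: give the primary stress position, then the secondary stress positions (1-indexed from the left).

Weights: 1 mab H, 2 dof H, 3 ku L, 4 lu: H, 5 na L, 6 pri L, 7 ne L, 8 ra L, 9 tuf H.
Parse right to left (heavy = foot alone; LL = one foot; stranded L unfooted): (ˈmab) (ˈdof) ku (ˈlu:) (na.ˈpri) (ne.ˈra) (ˈtuf).
Foot heads: 1, 2, 4, 6, 8, 9.
Primary stress on the rightmost head = syllable 9.
Secondary stress on 1, 2, 4, 6, 8: ˌmab.ˌdof.ku.ˌlu:.na.ˌpri.ne.ˌra.ˈtuf.

primary 9, secondary 1, 2, 4, 6, 8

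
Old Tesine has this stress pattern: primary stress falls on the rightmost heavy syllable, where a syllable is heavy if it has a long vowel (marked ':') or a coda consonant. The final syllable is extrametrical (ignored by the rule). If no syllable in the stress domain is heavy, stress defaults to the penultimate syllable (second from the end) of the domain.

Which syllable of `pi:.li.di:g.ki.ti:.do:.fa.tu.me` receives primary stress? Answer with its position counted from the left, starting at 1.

6

The final syllable (9, me) is extrametrical; the stress domain is syllables 1–8.
Weights: 1 pi: H, 2 li L, 3 di:g H, 4 ki L, 5 ti: H, 6 do: H, 7 fa L, 8 tu L.
Heavy syllables in the domain: 1, 3, 5, 6. The rightmost is syllable 6 (do:).
Primary stress: syllable 6 → pi:.li.di:g.ki.ti:.ˈdo:.fa.tu.me.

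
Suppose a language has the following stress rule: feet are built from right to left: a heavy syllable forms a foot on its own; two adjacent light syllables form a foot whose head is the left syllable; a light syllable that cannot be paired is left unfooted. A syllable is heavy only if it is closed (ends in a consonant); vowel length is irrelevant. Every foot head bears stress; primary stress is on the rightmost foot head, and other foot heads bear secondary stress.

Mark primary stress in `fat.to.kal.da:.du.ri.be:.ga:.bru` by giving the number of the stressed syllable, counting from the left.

8

Weights: 1 fat H, 2 to L, 3 kal H, 4 da: L, 5 du L, 6 ri L, 7 be: L, 8 ga: L, 9 bru L.
Parse right to left (heavy = foot alone; LL = one foot; stranded L unfooted): (ˈfat) to (ˈkal) (ˈda:.du) (ˈri.be:) (ˈga:.bru).
Foot heads: 1, 3, 4, 6, 8.
Primary stress on the rightmost head = syllable 8.
Primary stress: syllable 8 → fat.to.kal.da:.du.ri.be:.ˈga:.bru.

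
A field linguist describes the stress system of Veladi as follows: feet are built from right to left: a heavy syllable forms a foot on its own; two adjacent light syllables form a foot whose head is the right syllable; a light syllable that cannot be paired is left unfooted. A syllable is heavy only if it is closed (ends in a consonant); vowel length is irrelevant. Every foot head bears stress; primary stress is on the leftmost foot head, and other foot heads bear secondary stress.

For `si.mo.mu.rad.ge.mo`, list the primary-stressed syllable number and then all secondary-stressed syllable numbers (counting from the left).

Weights: 1 si L, 2 mo L, 3 mu L, 4 rad H, 5 ge L, 6 mo L.
Parse right to left (heavy = foot alone; LL = one foot; stranded L unfooted): si (mo.ˈmu) (ˈrad) (ge.ˈmo).
Foot heads: 3, 4, 6.
Primary stress on the leftmost head = syllable 3.
Secondary stress on 4, 6: si.mo.ˈmu.ˌrad.ge.ˌmo.

primary 3, secondary 4, 6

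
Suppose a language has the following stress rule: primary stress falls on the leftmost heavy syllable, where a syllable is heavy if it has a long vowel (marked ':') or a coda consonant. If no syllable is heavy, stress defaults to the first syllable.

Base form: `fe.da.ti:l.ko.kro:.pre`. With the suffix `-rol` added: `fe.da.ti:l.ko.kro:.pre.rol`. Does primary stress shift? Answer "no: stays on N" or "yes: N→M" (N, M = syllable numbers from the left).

no: stays on 3

Base `fe.da.ti:l.ko.kro:.pre` (6 syllables):
  Weights: 1 fe L, 2 da L, 3 ti:l H, 4 ko L, 5 kro: H, 6 pre L.
  Heavy syllables in the domain: 3, 5. The leftmost is syllable 3 (ti:l).
  → primary stress on syllable 3.
Suffixed `fe.da.ti:l.ko.kro:.pre.rol` (7 syllables):
  Weights: 1 fe L, 2 da L, 3 ti:l H, 4 ko L, 5 kro: H, 6 pre L, 7 rol H.
  Heavy syllables in the domain: 3, 5, 7. The leftmost is syllable 3 (ti:l).
  → primary stress on syllable 3.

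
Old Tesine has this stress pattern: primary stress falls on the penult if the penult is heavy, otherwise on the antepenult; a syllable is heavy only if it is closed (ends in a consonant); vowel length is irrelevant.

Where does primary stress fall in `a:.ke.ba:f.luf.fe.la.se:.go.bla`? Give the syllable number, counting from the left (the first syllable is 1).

7

Weights: 7 se: L, 8 go L, 9 bla L.
The penult (syllable 8, go) is light, so stress falls on the antepenult (syllable 7, se:).
Primary stress: syllable 7 → a:.ke.ba:f.luf.fe.la.ˈse:.go.bla.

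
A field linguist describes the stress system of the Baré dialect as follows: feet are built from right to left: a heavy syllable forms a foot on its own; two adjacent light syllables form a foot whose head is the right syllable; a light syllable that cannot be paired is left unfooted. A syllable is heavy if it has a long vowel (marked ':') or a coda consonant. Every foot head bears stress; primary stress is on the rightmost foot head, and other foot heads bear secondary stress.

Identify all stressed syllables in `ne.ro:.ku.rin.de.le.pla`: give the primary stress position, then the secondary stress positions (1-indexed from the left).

primary 7, secondary 2, 4

Weights: 1 ne L, 2 ro: H, 3 ku L, 4 rin H, 5 de L, 6 le L, 7 pla L.
Parse right to left (heavy = foot alone; LL = one foot; stranded L unfooted): ne (ˈro:) ku (ˈrin) de (le.ˈpla).
Foot heads: 2, 4, 7.
Primary stress on the rightmost head = syllable 7.
Secondary stress on 2, 4: ne.ˌro:.ku.ˌrin.de.le.ˈpla.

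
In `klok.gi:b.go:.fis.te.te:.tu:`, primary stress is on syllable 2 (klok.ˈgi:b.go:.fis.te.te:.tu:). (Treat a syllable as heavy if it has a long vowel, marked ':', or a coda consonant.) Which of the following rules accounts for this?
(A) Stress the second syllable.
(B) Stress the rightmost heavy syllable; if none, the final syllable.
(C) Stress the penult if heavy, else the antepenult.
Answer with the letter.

A

Rule A → syllable 2 ✓.
Rule B → syllable 7 (observed: 2).
Rule C → syllable 6 (observed: 2).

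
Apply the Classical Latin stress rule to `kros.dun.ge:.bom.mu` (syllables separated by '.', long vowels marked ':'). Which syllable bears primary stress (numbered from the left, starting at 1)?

4

Classical Latin: stress the penult if heavy (long vowel or closed), else the antepenult.
Weights: 3 ge: H, 4 bom H, 5 mu L.
The penult (syllable 4, bom) is heavy, so it takes stress.
Stress on syllable 4: kros.dun.ge:.ˈbom.mu.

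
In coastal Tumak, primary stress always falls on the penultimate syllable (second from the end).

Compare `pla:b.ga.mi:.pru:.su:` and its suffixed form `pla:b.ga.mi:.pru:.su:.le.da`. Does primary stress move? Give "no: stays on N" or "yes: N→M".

Base `pla:b.ga.mi:.pru:.su:` (5 syllables):
  The word has 5 syllables; the penultimate syllable (second from the end) is syllable 4 (pru:).
  → primary stress on syllable 4.
Suffixed `pla:b.ga.mi:.pru:.su:.le.da` (7 syllables):
  The word has 7 syllables; the penultimate syllable (second from the end) is syllable 6 (le).
  → primary stress on syllable 6.

yes: 4→6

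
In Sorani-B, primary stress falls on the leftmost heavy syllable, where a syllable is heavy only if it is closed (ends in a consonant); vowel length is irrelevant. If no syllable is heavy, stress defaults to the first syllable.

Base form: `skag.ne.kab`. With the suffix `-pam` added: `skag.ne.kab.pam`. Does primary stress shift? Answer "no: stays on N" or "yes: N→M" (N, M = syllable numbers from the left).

Base `skag.ne.kab` (3 syllables):
  Weights: 1 skag H, 2 ne L, 3 kab H.
  Heavy syllables in the domain: 1, 3. The leftmost is syllable 1 (skag).
  → primary stress on syllable 1.
Suffixed `skag.ne.kab.pam` (4 syllables):
  Weights: 1 skag H, 2 ne L, 3 kab H, 4 pam H.
  Heavy syllables in the domain: 1, 3, 4. The leftmost is syllable 1 (skag).
  → primary stress on syllable 1.

no: stays on 1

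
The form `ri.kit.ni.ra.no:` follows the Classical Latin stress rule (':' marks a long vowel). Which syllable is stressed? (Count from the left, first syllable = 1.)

Classical Latin: stress the penult if heavy (long vowel or closed), else the antepenult.
Weights: 3 ni L, 4 ra L, 5 no: H.
The penult (syllable 4, ra) is light, so stress falls on the antepenult (syllable 3, ni).
Stress on syllable 3: ri.kit.ˈni.ra.no:.

3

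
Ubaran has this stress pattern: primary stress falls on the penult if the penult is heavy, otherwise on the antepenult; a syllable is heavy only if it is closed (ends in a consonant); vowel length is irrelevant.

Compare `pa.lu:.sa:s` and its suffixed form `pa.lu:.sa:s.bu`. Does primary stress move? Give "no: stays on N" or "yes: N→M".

yes: 1→3

Base `pa.lu:.sa:s` (3 syllables):
  Weights: 1 pa L, 2 lu: L, 3 sa:s H.
  The penult (syllable 2, lu:) is light, so stress falls on the antepenult (syllable 1, pa).
  → primary stress on syllable 1.
Suffixed `pa.lu:.sa:s.bu` (4 syllables):
  Weights: 2 lu: L, 3 sa:s H, 4 bu L.
  The penult (syllable 3, sa:s) is heavy, so it takes stress.
  → primary stress on syllable 3.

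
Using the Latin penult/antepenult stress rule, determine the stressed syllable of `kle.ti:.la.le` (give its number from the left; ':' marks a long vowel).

2

Classical Latin: stress the penult if heavy (long vowel or closed), else the antepenult.
Weights: 2 ti: H, 3 la L, 4 le L.
The penult (syllable 3, la) is light, so stress falls on the antepenult (syllable 2, ti:).
Stress on syllable 2: kle.ˈti:.la.le.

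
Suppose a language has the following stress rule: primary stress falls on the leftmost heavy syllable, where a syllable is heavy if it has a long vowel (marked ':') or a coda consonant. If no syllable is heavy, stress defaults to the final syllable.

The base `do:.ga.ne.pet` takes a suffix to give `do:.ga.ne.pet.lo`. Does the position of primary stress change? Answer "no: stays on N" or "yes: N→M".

Base `do:.ga.ne.pet` (4 syllables):
  Weights: 1 do: H, 2 ga L, 3 ne L, 4 pet H.
  Heavy syllables in the domain: 1, 4. The leftmost is syllable 1 (do:).
  → primary stress on syllable 1.
Suffixed `do:.ga.ne.pet.lo` (5 syllables):
  Weights: 1 do: H, 2 ga L, 3 ne L, 4 pet H, 5 lo L.
  Heavy syllables in the domain: 1, 4. The leftmost is syllable 1 (do:).
  → primary stress on syllable 1.

no: stays on 1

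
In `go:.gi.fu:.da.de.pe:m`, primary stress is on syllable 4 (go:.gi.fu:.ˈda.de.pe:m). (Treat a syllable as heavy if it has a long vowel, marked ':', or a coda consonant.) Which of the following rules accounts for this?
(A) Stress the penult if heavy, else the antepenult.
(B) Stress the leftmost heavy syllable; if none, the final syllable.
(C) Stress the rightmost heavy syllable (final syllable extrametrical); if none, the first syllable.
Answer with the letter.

A

Rule A → syllable 4 ✓.
Rule B → syllable 1 (observed: 4).
Rule C → syllable 3 (observed: 4).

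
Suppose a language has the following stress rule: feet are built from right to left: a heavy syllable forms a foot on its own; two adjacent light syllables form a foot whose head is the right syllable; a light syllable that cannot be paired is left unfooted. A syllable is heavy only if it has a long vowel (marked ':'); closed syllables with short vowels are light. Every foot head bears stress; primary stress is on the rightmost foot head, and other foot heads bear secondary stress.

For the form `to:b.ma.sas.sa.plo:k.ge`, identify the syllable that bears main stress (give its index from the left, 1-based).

Weights: 1 to:b H, 2 ma L, 3 sas L, 4 sa L, 5 plo:k H, 6 ge L.
Parse right to left (heavy = foot alone; LL = one foot; stranded L unfooted): (ˈto:b) ma (sas.ˈsa) (ˈplo:k) ge.
Foot heads: 1, 4, 5.
Primary stress on the rightmost head = syllable 5.
Primary stress: syllable 5 → to:b.ma.sas.sa.ˈplo:k.ge.

5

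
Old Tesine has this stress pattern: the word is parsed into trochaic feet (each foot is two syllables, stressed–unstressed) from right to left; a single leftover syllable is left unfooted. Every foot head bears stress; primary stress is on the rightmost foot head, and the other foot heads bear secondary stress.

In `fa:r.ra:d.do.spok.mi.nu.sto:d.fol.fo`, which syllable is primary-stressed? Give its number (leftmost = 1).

8

Parse right to left into trochaic (ˈσσ) feet: fa:r (ˈra:d.do) (ˈspok.mi) (ˈnu.sto:d) (ˈfol.fo). Syllable 1 is left unfooted.
Foot heads (stressed positions): 2, 4, 6, 8.
End Rule Rightmost: primary stress on the rightmost head = syllable 8.
Primary stress: syllable 8 → fa:r.ra:d.do.spok.mi.nu.sto:d.ˈfol.fo.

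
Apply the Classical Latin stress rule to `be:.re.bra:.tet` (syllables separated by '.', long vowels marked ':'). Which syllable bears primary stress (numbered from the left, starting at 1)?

Classical Latin: stress the penult if heavy (long vowel or closed), else the antepenult.
Weights: 2 re L, 3 bra: H, 4 tet H.
The penult (syllable 3, bra:) is heavy, so it takes stress.
Stress on syllable 3: be:.re.ˈbra:.tet.

3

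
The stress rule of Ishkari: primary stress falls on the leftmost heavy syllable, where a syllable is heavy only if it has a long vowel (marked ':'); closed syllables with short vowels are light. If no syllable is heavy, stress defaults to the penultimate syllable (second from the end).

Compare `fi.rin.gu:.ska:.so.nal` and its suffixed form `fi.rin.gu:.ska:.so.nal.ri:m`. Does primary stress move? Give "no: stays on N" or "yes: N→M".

no: stays on 3

Base `fi.rin.gu:.ska:.so.nal` (6 syllables):
  Weights: 1 fi L, 2 rin L, 3 gu: H, 4 ska: H, 5 so L, 6 nal L.
  Heavy syllables in the domain: 3, 4. The leftmost is syllable 3 (gu:).
  → primary stress on syllable 3.
Suffixed `fi.rin.gu:.ska:.so.nal.ri:m` (7 syllables):
  Weights: 1 fi L, 2 rin L, 3 gu: H, 4 ska: H, 5 so L, 6 nal L, 7 ri:m H.
  Heavy syllables in the domain: 3, 4, 7. The leftmost is syllable 3 (gu:).
  → primary stress on syllable 3.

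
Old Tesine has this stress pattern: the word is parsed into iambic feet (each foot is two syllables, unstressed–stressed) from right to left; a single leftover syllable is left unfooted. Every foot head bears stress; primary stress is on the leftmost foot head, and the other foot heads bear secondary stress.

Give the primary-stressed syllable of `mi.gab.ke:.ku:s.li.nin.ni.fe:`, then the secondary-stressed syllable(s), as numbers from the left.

Parse right to left into iambic (σˈσ) feet: (mi.ˈgab) (ke:.ˈku:s) (li.ˈnin) (ni.ˈfe:).
Foot heads (stressed positions): 2, 4, 6, 8.
End Rule Leftmost: primary stress on the leftmost head = syllable 2.
Secondary stress on 4, 6, 8: mi.ˈgab.ke:.ˌku:s.li.ˌnin.ni.ˌfe:.

primary 2, secondary 4, 6, 8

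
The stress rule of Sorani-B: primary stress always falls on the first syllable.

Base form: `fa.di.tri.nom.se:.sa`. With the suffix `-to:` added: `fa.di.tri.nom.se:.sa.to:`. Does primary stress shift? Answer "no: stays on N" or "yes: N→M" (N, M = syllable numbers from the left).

no: stays on 1

Base `fa.di.tri.nom.se:.sa` (6 syllables):
  The word has 6 syllables; the first syllable is syllable 1 (fa).
  → primary stress on syllable 1.
Suffixed `fa.di.tri.nom.se:.sa.to:` (7 syllables):
  The word has 7 syllables; the first syllable is syllable 1 (fa).
  → primary stress on syllable 1.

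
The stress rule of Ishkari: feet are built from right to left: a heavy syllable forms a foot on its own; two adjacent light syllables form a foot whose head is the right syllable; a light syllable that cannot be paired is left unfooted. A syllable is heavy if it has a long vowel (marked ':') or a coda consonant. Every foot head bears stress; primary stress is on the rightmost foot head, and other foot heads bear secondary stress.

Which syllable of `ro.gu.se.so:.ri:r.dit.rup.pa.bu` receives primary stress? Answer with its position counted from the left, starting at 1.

9

Weights: 1 ro L, 2 gu L, 3 se L, 4 so: H, 5 ri:r H, 6 dit H, 7 rup H, 8 pa L, 9 bu L.
Parse right to left (heavy = foot alone; LL = one foot; stranded L unfooted): ro (gu.ˈse) (ˈso:) (ˈri:r) (ˈdit) (ˈrup) (pa.ˈbu).
Foot heads: 3, 4, 5, 6, 7, 9.
Primary stress on the rightmost head = syllable 9.
Primary stress: syllable 9 → ro.gu.se.so:.ri:r.dit.rup.pa.ˈbu.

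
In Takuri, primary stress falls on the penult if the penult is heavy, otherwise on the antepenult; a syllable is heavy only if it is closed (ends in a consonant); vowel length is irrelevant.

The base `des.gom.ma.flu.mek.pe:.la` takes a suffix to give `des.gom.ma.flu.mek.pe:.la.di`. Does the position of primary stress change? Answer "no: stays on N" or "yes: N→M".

yes: 5→6

Base `des.gom.ma.flu.mek.pe:.la` (7 syllables):
  Weights: 5 mek H, 6 pe: L, 7 la L.
  The penult (syllable 6, pe:) is light, so stress falls on the antepenult (syllable 5, mek).
  → primary stress on syllable 5.
Suffixed `des.gom.ma.flu.mek.pe:.la.di` (8 syllables):
  Weights: 6 pe: L, 7 la L, 8 di L.
  The penult (syllable 7, la) is light, so stress falls on the antepenult (syllable 6, pe:).
  → primary stress on syllable 6.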